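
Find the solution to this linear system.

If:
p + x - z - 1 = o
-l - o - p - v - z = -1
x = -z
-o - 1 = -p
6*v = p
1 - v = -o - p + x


Then:
l = 2
o = -1
p = 0
v = 0
x = 0
z = 0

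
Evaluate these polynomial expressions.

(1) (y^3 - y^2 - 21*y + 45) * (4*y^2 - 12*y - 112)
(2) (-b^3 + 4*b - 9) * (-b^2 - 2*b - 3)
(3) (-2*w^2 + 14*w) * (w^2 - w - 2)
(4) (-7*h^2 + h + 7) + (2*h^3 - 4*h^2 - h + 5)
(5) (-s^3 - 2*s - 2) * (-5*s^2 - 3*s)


(1) = 4*y^5 - 16*y^4 - 184*y^3 + 544*y^2 + 1812*y - 5040
(2) = b^5 + 2*b^4 - b^3 + b^2 + 6*b + 27
(3) = -2*w^4 + 16*w^3 - 10*w^2 - 28*w
(4) = 2*h^3 - 11*h^2 + 12
(5) = 5*s^5 + 3*s^4 + 10*s^3 + 16*s^2 + 6*s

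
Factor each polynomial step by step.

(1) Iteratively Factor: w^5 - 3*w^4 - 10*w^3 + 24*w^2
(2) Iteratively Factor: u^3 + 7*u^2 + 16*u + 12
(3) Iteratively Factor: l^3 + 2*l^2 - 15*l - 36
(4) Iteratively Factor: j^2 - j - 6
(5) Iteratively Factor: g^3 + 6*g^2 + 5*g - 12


(1) = (w - 4)*(w^4 + w^3 - 6*w^2) = w*(w - 4)*(w^3 + w^2 - 6*w) = w*(w - 4)*(w + 3)*(w^2 - 2*w) = w^2*(w - 4)*(w + 3)*(w - 2)
(2) = (u + 2)*(u^2 + 5*u + 6) = (u + 2)*(u + 3)*(u + 2)
(3) = (l + 3)*(l^2 - l - 12) = (l + 3)^2*(l - 4)
(4) = (j + 2)*(j - 3)
(5) = (g - 1)*(g^2 + 7*g + 12) = (g - 1)*(g + 4)*(g + 3)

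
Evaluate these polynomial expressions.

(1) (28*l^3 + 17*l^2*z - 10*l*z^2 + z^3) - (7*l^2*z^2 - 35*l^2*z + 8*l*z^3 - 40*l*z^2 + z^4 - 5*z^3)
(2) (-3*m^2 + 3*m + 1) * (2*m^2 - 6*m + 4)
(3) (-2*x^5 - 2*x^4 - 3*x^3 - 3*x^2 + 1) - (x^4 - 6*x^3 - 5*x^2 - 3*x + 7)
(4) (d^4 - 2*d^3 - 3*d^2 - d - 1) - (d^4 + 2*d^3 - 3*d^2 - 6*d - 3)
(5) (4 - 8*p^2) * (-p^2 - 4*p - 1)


(1) = 28*l^3 - 7*l^2*z^2 + 52*l^2*z - 8*l*z^3 + 30*l*z^2 - z^4 + 6*z^3
(2) = -6*m^4 + 24*m^3 - 28*m^2 + 6*m + 4
(3) = -2*x^5 - 3*x^4 + 3*x^3 + 2*x^2 + 3*x - 6
(4) = -4*d^3 + 5*d + 2
(5) = 8*p^4 + 32*p^3 + 4*p^2 - 16*p - 4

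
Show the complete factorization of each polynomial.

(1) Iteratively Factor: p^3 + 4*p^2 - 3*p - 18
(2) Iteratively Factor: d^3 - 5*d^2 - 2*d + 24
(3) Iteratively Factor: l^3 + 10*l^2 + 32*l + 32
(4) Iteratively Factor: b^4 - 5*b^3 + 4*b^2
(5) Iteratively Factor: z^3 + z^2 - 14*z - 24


(1) = (p + 3)*(p^2 + p - 6) = (p - 2)*(p + 3)*(p + 3)
(2) = (d - 4)*(d^2 - d - 6) = (d - 4)*(d + 2)*(d - 3)
(3) = (l + 4)*(l^2 + 6*l + 8) = (l + 2)*(l + 4)*(l + 4)
(4) = (b - 4)*(b^3 - b^2) = (b - 4)*(b - 1)*(b^2) = b*(b - 4)*(b - 1)*(b)
(5) = (z - 4)*(z^2 + 5*z + 6) = (z - 4)*(z + 3)*(z + 2)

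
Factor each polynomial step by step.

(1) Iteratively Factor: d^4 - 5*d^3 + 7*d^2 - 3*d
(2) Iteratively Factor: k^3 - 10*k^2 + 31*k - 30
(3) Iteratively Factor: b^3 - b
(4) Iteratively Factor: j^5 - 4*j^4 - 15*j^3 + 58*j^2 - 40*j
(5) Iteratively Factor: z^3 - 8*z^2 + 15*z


(1) = (d - 1)*(d^3 - 4*d^2 + 3*d) = (d - 1)^2*(d^2 - 3*d) = (d - 3)*(d - 1)^2*(d)
(2) = (k - 2)*(k^2 - 8*k + 15) = (k - 5)*(k - 2)*(k - 3)
(3) = (b)*(b^2 - 1) = b*(b + 1)*(b - 1)
(4) = (j - 5)*(j^4 + j^3 - 10*j^2 + 8*j) = (j - 5)*(j - 1)*(j^3 + 2*j^2 - 8*j) = (j - 5)*(j - 2)*(j - 1)*(j^2 + 4*j) = j*(j - 5)*(j - 2)*(j - 1)*(j + 4)
(5) = (z - 3)*(z^2 - 5*z) = (z - 5)*(z - 3)*(z)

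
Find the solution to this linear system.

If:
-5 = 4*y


Then:
y = -5/4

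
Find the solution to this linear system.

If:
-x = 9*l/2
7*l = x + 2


Then:
l = 4/23
x = -18/23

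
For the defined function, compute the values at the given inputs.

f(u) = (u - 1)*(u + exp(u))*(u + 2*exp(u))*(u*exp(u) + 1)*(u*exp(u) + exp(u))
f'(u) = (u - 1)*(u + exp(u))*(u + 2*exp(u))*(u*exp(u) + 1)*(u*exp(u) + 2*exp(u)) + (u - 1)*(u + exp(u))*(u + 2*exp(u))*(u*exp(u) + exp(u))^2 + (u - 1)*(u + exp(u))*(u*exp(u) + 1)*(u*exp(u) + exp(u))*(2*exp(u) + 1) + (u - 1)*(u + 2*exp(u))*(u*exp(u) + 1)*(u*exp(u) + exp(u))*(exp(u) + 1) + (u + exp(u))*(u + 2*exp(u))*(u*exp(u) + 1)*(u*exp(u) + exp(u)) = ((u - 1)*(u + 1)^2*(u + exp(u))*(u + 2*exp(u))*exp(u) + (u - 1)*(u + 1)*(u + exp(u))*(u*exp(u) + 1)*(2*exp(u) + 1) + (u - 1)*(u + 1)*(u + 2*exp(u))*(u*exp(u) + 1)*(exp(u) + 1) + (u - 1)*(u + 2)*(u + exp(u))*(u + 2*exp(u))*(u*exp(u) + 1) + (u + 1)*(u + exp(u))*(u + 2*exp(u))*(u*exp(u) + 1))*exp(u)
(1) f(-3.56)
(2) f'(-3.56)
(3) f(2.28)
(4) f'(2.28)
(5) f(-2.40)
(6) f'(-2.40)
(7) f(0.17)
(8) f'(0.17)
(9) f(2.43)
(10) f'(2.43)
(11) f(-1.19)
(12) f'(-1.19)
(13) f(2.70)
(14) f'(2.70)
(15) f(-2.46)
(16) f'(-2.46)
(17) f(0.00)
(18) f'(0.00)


(1) = 3.69
(2) = -1.05
(3) = 251656.74
(4) = 1333319.38
(5) = 1.73
(6) = -2.03
(7) = -4.76
(8) = -22.59
(9) = 552575.79
(10) = 2869220.81
(11) = 0.04
(12) = -0.38
(13) = 2199053.74
(14) = 11097567.03
(15) = 1.85
(16) = -2.04
(17) = -2.00
(18) = -11.00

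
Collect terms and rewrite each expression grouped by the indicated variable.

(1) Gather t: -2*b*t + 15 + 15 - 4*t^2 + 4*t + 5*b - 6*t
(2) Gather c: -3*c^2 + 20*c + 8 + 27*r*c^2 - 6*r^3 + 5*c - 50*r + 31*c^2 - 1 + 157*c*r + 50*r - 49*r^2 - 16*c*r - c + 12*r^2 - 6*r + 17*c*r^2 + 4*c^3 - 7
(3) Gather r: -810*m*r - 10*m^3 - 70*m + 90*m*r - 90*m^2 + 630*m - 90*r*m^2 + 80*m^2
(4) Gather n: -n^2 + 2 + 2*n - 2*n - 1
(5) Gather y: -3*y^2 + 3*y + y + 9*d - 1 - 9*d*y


(1) = 5*b - 4*t^2 + t*(-2*b - 2) + 30
(2) = 4*c^3 + c^2*(27*r + 28) + c*(17*r^2 + 141*r + 24) - 6*r^3 - 37*r^2 - 6*r
(3) = -10*m^3 - 10*m^2 + 560*m + r*(-90*m^2 - 720*m)
(4) = 1 - n^2
(5) = 9*d - 3*y^2 + y*(4 - 9*d) - 1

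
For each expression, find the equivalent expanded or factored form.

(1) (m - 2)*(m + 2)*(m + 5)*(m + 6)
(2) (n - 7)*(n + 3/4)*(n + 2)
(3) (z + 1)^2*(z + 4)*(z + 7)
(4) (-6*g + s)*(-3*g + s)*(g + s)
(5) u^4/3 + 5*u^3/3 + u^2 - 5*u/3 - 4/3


(1) = m^4 + 11*m^3 + 26*m^2 - 44*m - 120
(2) = n^3 - 17*n^2/4 - 71*n/4 - 21/2
(3) = z^4 + 13*z^3 + 51*z^2 + 67*z + 28
(4) = 18*g^3 + 9*g^2*s - 8*g*s^2 + s^3
(5) = (u/3 + 1/3)*(u - 1)*(u + 1)*(u + 4)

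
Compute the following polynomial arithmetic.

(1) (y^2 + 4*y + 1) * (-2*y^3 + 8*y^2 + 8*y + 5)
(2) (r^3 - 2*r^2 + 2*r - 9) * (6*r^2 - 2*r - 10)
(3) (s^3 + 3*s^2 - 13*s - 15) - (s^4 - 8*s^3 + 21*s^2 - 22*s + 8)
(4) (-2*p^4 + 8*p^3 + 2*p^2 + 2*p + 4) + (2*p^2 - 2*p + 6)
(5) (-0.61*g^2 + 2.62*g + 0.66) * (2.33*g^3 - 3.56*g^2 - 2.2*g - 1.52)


(1) = -2*y^5 + 38*y^3 + 45*y^2 + 28*y + 5
(2) = 6*r^5 - 14*r^4 + 6*r^3 - 38*r^2 - 2*r + 90
(3) = -s^4 + 9*s^3 - 18*s^2 + 9*s - 23
(4) = -2*p^4 + 8*p^3 + 4*p^2 + 10
(5) = -1.4213*g^5 + 8.2762*g^4 - 6.4474*g^3 - 7.1864*g^2 - 5.4344*g - 1.0032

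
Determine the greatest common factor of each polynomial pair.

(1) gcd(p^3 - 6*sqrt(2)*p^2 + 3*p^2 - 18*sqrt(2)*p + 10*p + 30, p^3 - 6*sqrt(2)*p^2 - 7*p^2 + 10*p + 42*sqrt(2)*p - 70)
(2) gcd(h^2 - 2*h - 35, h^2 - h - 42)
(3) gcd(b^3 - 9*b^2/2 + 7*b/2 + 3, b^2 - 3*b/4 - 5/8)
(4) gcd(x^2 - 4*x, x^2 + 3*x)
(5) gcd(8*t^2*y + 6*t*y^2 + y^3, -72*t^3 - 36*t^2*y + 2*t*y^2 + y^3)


(1) = p^2 - 6*sqrt(2)*p + 10
(2) = gcd((h - 7)*(h + 5), (h - 7)*(h + 6)) = h - 7
(3) = b + 1/2
(4) = gcd(x*(x - 4), x*(x + 3)) = x
(5) = gcd(y*(2*t + y)*(4*t + y), (-6*t + y)*(2*t + y)*(6*t + y)) = 2*t + y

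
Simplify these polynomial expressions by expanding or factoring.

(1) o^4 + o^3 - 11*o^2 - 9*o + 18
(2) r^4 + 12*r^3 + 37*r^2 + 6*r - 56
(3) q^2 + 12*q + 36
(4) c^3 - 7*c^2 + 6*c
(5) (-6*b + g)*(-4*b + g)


(1) = (o - 3)*(o - 1)*(o + 2)*(o + 3)
(2) = (r - 1)*(r + 2)*(r + 4)*(r + 7)
(3) = (q + 6)^2
(4) = c*(c - 6)*(c - 1)
(5) = 24*b^2 - 10*b*g + g^2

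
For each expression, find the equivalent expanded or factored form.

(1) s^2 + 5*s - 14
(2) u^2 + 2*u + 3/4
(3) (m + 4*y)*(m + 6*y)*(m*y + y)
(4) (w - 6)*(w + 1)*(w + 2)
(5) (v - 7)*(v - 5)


(1) = (s - 2)*(s + 7)
(2) = (u + 1/2)*(u + 3/2)
(3) = m^3*y + 10*m^2*y^2 + m^2*y + 24*m*y^3 + 10*m*y^2 + 24*y^3
(4) = w^3 - 3*w^2 - 16*w - 12
(5) = v^2 - 12*v + 35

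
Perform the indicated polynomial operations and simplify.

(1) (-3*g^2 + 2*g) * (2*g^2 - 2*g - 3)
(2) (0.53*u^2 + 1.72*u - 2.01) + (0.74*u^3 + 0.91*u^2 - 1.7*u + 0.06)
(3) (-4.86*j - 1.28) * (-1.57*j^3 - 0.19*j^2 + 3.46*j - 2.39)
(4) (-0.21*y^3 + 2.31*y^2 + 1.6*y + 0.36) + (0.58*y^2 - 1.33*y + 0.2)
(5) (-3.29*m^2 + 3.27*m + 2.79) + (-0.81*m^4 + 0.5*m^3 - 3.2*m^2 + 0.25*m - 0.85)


(1) = -6*g^4 + 10*g^3 + 5*g^2 - 6*g
(2) = 0.74*u^3 + 1.44*u^2 + 0.02*u - 1.95
(3) = 7.6302*j^4 + 2.933*j^3 - 16.5724*j^2 + 7.1866*j + 3.0592
(4) = -0.21*y^3 + 2.89*y^2 + 0.27*y + 0.56
(5) = -0.81*m^4 + 0.5*m^3 - 6.49*m^2 + 3.52*m + 1.94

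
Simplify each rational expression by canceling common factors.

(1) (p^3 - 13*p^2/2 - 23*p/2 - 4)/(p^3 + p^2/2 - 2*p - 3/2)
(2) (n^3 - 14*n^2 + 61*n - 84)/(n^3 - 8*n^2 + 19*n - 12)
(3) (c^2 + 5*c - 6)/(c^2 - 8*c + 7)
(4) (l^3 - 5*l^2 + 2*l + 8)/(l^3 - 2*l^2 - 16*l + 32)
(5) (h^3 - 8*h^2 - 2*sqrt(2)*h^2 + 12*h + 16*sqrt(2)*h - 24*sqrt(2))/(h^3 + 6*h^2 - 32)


(1) = (2*p^2 - 15*p - 8)/(2*p^2 - p - 3)
(2) = (n - 7)/(n - 1)
(3) = (c + 6)/(c - 7)
(4) = (l + 1)/(l + 4)
(5) = (h^2 + h*(-6 - 2*sqrt(2)) + 12*sqrt(2))/(h^2 + 8*h + 16)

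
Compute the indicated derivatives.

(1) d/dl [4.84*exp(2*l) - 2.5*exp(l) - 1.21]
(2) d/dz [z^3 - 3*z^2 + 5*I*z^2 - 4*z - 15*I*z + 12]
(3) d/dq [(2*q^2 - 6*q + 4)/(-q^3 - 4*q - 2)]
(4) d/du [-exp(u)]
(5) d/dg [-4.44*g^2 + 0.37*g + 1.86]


(1) = (9.68*exp(l) - 2.5)*exp(l)
(2) = 3*z^2 + z*(-6 + 10*I) - 4 - 15*I
(3) = 2*((3 - 2*q)*(q^3 + 4*q + 2) + (3*q^2 + 4)*(q^2 - 3*q + 2))/(q^3 + 4*q + 2)^2
(4) = -exp(u)
(5) = 0.37 - 8.88*g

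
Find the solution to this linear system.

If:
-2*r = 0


Then:
r = 0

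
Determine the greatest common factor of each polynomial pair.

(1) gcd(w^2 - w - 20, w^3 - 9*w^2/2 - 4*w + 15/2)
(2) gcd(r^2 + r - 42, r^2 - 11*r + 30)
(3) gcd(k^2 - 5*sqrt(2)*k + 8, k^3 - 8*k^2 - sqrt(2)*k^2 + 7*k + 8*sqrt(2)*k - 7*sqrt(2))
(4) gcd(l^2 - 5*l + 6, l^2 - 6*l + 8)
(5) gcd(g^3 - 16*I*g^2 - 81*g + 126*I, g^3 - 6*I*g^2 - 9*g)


(1) = gcd((w - 5)*(w + 4), (w - 5)*(w - 1)*(w + 3/2)) = w - 5
(2) = gcd((r - 6)*(r + 7), (r - 6)*(r - 5)) = r - 6
(3) = gcd((k - 4*sqrt(2))*(k - sqrt(2)), (k - 7)*(k - 1)*(k - sqrt(2))) = k - sqrt(2)
(4) = l - 2
(5) = gcd((g - 7*I)*(g - 6*I)*(g - 3*I), g*(g - 3*I)^2) = g - 3*I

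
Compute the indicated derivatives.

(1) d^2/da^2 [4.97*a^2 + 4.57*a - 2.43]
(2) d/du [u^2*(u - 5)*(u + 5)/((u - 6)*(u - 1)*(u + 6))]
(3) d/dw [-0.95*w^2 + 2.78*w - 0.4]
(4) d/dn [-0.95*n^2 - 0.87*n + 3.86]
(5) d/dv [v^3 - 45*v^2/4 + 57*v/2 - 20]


(1) = 9.94000000000000
(2) = u*(u^5 - 2*u^4 - 83*u^3 + 144*u^2 + 900*u - 1800)/(u^6 - 2*u^5 - 71*u^4 + 144*u^3 + 1224*u^2 - 2592*u + 1296)
(3) = 2.78 - 1.9*w
(4) = -1.9*n - 0.87
(5) = 3*v^2 - 45*v/2 + 57/2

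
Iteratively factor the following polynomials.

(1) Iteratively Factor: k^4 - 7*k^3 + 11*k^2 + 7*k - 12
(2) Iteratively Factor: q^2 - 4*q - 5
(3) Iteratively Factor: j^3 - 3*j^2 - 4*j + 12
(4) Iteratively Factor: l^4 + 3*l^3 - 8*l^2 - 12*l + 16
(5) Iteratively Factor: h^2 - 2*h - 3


(1) = (k - 3)*(k^3 - 4*k^2 - k + 4) = (k - 4)*(k - 3)*(k^2 - 1) = (k - 4)*(k - 3)*(k + 1)*(k - 1)
(2) = (q - 5)*(q + 1)
(3) = (j + 2)*(j^2 - 5*j + 6) = (j - 3)*(j + 2)*(j - 2)
(4) = (l - 2)*(l^3 + 5*l^2 + 2*l - 8) = (l - 2)*(l + 2)*(l^2 + 3*l - 4) = (l - 2)*(l - 1)*(l + 2)*(l + 4)
(5) = (h + 1)*(h - 3)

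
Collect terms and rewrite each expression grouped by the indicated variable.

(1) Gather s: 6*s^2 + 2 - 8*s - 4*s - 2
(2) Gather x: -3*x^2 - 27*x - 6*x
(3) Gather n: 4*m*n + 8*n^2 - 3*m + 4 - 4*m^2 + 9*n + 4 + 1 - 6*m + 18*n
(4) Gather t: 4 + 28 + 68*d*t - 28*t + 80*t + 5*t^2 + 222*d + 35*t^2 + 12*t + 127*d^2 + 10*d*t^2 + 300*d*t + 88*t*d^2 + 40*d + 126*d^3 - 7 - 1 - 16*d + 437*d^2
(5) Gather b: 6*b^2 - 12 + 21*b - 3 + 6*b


(1) = 6*s^2 - 12*s
(2) = -3*x^2 - 33*x
(3) = -4*m^2 - 9*m + 8*n^2 + n*(4*m + 27) + 9
(4) = 126*d^3 + 564*d^2 + 246*d + t^2*(10*d + 40) + t*(88*d^2 + 368*d + 64) + 24
(5) = 6*b^2 + 27*b - 15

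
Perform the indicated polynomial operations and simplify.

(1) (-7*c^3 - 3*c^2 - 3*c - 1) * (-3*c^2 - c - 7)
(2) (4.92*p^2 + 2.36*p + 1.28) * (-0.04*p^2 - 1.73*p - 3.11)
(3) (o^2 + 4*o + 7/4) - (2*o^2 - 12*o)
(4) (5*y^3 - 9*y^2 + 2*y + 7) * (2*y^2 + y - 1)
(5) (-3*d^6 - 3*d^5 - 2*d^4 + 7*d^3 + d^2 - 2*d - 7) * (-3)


(1) = 21*c^5 + 16*c^4 + 61*c^3 + 27*c^2 + 22*c + 7
(2) = -0.1968*p^4 - 8.606*p^3 - 19.4352*p^2 - 9.554*p - 3.9808
(3) = -o^2 + 16*o + 7/4
(4) = 10*y^5 - 13*y^4 - 10*y^3 + 25*y^2 + 5*y - 7
(5) = 9*d^6 + 9*d^5 + 6*d^4 - 21*d^3 - 3*d^2 + 6*d + 21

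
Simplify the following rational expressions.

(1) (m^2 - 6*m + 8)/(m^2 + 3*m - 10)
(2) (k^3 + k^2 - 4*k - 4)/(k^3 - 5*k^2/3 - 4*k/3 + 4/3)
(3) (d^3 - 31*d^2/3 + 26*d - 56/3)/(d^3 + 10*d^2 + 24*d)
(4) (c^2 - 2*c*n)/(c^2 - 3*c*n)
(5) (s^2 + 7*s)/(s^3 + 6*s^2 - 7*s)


(1) = (m - 4)/(m + 5)
(2) = (3*k + 6)/(3*k - 2)
(3) = (3*d^3 - 31*d^2 + 78*d - 56)/(3*d^3 + 30*d^2 + 72*d)
(4) = (c - 2*n)/(c - 3*n)
(5) = 1/(s - 1)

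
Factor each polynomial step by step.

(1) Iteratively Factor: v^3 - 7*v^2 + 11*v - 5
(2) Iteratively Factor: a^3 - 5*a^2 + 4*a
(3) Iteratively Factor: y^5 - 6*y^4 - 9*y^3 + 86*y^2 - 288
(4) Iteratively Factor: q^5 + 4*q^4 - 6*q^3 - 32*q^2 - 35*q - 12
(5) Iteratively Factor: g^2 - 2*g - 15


(1) = (v - 5)*(v^2 - 2*v + 1) = (v - 5)*(v - 1)*(v - 1)
(2) = (a)*(a^2 - 5*a + 4) = a*(a - 4)*(a - 1)
(3) = (y + 2)*(y^4 - 8*y^3 + 7*y^2 + 72*y - 144) = (y - 3)*(y + 2)*(y^3 - 5*y^2 - 8*y + 48) = (y - 3)*(y + 2)*(y + 3)*(y^2 - 8*y + 16) = (y - 4)*(y - 3)*(y + 2)*(y + 3)*(y - 4)
(4) = (q + 1)*(q^4 + 3*q^3 - 9*q^2 - 23*q - 12) = (q + 1)*(q + 4)*(q^3 - q^2 - 5*q - 3) = (q - 3)*(q + 1)*(q + 4)*(q^2 + 2*q + 1) = (q - 3)*(q + 1)^2*(q + 4)*(q + 1)
(5) = (g + 3)*(g - 5)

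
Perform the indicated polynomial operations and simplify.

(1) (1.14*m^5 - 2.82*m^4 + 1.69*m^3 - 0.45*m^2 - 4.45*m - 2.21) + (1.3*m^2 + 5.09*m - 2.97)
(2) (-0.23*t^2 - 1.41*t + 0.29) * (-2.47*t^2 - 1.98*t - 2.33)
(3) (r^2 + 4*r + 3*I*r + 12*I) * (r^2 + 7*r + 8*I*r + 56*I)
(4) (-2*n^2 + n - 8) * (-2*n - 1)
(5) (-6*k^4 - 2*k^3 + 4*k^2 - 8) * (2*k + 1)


(1) = 1.14*m^5 - 2.82*m^4 + 1.69*m^3 + 0.85*m^2 + 0.64*m - 5.18
(2) = 0.5681*t^4 + 3.9381*t^3 + 2.6114*t^2 + 2.7111*t - 0.6757
(3) = r^4 + 11*r^3 + 11*I*r^3 + 4*r^2 + 121*I*r^2 - 264*r + 308*I*r - 672
(4) = 4*n^3 + 15*n + 8
(5) = -12*k^5 - 10*k^4 + 6*k^3 + 4*k^2 - 16*k - 8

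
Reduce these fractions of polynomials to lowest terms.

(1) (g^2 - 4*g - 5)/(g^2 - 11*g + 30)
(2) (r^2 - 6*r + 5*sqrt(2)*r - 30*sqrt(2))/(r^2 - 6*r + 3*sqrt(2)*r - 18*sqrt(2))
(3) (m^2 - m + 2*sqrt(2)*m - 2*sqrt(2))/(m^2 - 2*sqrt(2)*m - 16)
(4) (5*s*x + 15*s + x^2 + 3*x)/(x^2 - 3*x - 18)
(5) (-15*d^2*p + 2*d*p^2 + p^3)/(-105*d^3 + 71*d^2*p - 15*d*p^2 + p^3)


(1) = (g + 1)/(g - 6)
(2) = (r + 5*sqrt(2))/(r + 3*sqrt(2))
(3) = (m - 1)/(m - 4*sqrt(2))
(4) = (5*s + x)/(x - 6)
(5) = (5*d*p + p^2)/(35*d^2 - 12*d*p + p^2)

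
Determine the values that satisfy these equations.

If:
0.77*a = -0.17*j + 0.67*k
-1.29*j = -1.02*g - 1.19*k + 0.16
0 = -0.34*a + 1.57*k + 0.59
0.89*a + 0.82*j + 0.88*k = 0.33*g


Then:
a = -3.55
g = 16.14
j = 11.58
k = -1.15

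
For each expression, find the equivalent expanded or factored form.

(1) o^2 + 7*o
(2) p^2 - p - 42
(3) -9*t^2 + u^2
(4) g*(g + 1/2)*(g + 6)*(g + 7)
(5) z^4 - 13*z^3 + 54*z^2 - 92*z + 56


(1) = o*(o + 7)
(2) = (p - 7)*(p + 6)
(3) = (-3*t + u)*(3*t + u)
(4) = g^4 + 27*g^3/2 + 97*g^2/2 + 21*g
(5) = (z - 7)*(z - 2)^3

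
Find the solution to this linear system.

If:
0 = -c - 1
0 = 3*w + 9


Then:
c = -1
w = -3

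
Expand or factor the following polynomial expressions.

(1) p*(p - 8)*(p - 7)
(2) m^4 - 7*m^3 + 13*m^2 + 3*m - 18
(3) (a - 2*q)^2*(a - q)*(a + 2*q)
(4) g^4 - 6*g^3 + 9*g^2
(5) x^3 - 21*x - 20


(1) = p^3 - 15*p^2 + 56*p
(2) = (m - 3)^2*(m - 2)*(m + 1)
(3) = a^4 - 3*a^3*q - 2*a^2*q^2 + 12*a*q^3 - 8*q^4
(4) = g^2*(g - 3)^2
(5) = (x - 5)*(x + 1)*(x + 4)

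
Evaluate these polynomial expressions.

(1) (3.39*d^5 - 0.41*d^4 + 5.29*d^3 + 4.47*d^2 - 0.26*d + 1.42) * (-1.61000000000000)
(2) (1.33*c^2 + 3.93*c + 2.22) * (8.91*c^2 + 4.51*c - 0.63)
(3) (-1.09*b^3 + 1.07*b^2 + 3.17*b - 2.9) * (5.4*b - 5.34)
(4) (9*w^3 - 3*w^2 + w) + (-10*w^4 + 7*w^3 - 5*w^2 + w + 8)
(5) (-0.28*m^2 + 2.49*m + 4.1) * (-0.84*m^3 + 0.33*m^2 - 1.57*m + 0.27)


(1) = -5.4579*d^5 + 0.6601*d^4 - 8.5169*d^3 - 7.1967*d^2 + 0.4186*d - 2.2862
(2) = 11.8503*c^4 + 41.0146*c^3 + 36.6666*c^2 + 7.5363*c - 1.3986
(3) = -5.886*b^4 + 11.5986*b^3 + 11.4042*b^2 - 32.5878*b + 15.486
(4) = -10*w^4 + 16*w^3 - 8*w^2 + 2*w + 8
(5) = 0.2352*m^5 - 2.184*m^4 - 2.1827*m^3 - 2.6319*m^2 - 5.7647*m + 1.107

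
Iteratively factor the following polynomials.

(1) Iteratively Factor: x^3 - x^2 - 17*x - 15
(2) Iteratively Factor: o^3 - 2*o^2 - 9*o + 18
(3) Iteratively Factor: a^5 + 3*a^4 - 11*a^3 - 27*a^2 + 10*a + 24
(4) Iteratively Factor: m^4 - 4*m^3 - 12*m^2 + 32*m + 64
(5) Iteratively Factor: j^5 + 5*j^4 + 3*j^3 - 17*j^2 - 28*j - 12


(1) = (x + 3)*(x^2 - 4*x - 5) = (x - 5)*(x + 3)*(x + 1)
(2) = (o - 2)*(o^2 - 9) = (o - 2)*(o + 3)*(o - 3)
(3) = (a - 3)*(a^4 + 6*a^3 + 7*a^2 - 6*a - 8) = (a - 3)*(a + 4)*(a^3 + 2*a^2 - a - 2) = (a - 3)*(a - 1)*(a + 4)*(a^2 + 3*a + 2) = (a - 3)*(a - 1)*(a + 2)*(a + 4)*(a + 1)
(4) = (m - 4)*(m^3 - 12*m - 16) = (m - 4)^2*(m^2 + 4*m + 4) = (m - 4)^2*(m + 2)*(m + 2)
(5) = (j + 1)*(j^4 + 4*j^3 - j^2 - 16*j - 12) = (j - 2)*(j + 1)*(j^3 + 6*j^2 + 11*j + 6) = (j - 2)*(j + 1)^2*(j^2 + 5*j + 6) = (j - 2)*(j + 1)^2*(j + 2)*(j + 3)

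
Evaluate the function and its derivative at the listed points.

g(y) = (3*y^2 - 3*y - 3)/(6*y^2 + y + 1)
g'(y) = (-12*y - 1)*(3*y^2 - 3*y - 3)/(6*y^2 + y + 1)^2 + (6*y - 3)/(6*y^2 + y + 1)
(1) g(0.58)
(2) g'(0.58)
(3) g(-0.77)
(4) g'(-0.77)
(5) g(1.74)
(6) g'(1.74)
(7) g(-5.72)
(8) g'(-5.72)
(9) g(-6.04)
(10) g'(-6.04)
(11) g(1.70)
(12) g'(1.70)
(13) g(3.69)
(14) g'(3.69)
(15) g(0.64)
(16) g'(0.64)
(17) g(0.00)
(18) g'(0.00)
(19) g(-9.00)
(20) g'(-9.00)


(1) = -1.04
(2) = 2.43
(3) = 0.29
(4) = -1.39
(5) = 0.04
(6) = 0.31
(7) = 0.59
(8) = 0.01
(9) = 0.58
(10) = 0.01
(11) = 0.03
(12) = 0.33
(13) = 0.31
(14) = 0.06
(15) = -0.90
(16) = 2.11
(17) = -3.00
(18) = 0.00
(19) = 0.56
(20) = 0.01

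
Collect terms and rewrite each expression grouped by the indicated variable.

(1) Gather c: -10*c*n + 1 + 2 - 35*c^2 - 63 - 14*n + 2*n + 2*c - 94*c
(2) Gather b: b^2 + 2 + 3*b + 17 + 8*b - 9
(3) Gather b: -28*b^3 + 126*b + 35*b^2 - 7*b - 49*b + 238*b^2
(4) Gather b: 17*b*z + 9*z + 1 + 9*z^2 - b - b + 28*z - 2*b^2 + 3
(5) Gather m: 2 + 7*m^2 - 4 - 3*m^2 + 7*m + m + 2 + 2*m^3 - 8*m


(1) = -35*c^2 + c*(-10*n - 92) - 12*n - 60
(2) = b^2 + 11*b + 10
(3) = -28*b^3 + 273*b^2 + 70*b
(4) = -2*b^2 + b*(17*z - 2) + 9*z^2 + 37*z + 4
(5) = 2*m^3 + 4*m^2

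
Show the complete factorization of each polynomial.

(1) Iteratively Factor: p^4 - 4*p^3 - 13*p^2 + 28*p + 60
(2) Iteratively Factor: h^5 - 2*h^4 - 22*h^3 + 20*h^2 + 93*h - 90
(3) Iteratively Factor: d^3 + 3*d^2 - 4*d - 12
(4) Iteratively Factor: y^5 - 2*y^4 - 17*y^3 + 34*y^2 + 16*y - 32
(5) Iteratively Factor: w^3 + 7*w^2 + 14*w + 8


(1) = (p + 2)*(p^3 - 6*p^2 - p + 30) = (p + 2)^2*(p^2 - 8*p + 15) = (p - 3)*(p + 2)^2*(p - 5)
(2) = (h + 3)*(h^4 - 5*h^3 - 7*h^2 + 41*h - 30) = (h - 5)*(h + 3)*(h^3 - 7*h + 6) = (h - 5)*(h - 2)*(h + 3)*(h^2 + 2*h - 3) = (h - 5)*(h - 2)*(h + 3)^2*(h - 1)
(3) = (d - 2)*(d^2 + 5*d + 6) = (d - 2)*(d + 2)*(d + 3)
(4) = (y + 4)*(y^4 - 6*y^3 + 7*y^2 + 6*y - 8) = (y + 1)*(y + 4)*(y^3 - 7*y^2 + 14*y - 8) = (y - 1)*(y + 1)*(y + 4)*(y^2 - 6*y + 8) = (y - 4)*(y - 1)*(y + 1)*(y + 4)*(y - 2)
(5) = (w + 1)*(w^2 + 6*w + 8) = (w + 1)*(w + 2)*(w + 4)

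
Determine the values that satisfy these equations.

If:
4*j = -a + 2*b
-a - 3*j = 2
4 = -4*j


Then:
a = 1
b = -3/2
j = -1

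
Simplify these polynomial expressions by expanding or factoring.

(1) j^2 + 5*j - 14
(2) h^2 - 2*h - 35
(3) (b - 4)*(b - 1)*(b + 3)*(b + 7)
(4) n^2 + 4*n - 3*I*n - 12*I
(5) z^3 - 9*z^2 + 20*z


(1) = (j - 2)*(j + 7)
(2) = (h - 7)*(h + 5)
(3) = b^4 + 5*b^3 - 25*b^2 - 65*b + 84
(4) = (n + 4)*(n - 3*I)
(5) = z*(z - 5)*(z - 4)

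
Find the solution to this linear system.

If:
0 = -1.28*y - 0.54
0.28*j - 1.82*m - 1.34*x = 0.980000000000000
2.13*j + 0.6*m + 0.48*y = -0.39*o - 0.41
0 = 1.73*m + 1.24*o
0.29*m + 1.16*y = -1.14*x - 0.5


Then:
j = -0.08
m = -0.67
o = 0.93
x = 0.16
y = -0.42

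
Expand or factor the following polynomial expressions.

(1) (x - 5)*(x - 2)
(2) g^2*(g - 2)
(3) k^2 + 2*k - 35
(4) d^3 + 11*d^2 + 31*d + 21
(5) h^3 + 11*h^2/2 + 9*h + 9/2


(1) = x^2 - 7*x + 10
(2) = g^3 - 2*g^2
(3) = (k - 5)*(k + 7)
(4) = (d + 1)*(d + 3)*(d + 7)
(5) = (h + 1)*(h + 3/2)*(h + 3)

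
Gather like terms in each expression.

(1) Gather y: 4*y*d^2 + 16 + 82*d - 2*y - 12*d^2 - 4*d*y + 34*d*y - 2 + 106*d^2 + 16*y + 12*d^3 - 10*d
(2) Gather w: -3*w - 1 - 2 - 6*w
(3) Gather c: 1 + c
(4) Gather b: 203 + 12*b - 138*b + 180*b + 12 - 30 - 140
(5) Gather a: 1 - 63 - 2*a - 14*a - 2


(1) = 12*d^3 + 94*d^2 + 72*d + y*(4*d^2 + 30*d + 14) + 14
(2) = -9*w - 3
(3) = c + 1
(4) = 54*b + 45
(5) = -16*a - 64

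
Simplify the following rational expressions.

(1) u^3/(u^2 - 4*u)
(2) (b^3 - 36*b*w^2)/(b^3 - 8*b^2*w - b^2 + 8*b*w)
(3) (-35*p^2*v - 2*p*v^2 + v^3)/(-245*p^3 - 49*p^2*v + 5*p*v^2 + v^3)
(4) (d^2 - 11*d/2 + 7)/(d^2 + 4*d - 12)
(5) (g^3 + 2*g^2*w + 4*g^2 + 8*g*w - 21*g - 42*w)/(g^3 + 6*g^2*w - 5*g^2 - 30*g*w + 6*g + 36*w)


(1) = u^2/(u - 4)
(2) = (-b^2 + 36*w^2)/(-b^2 + 8*b*w + b - 8*w)
(3) = v/(7*p + v)
(4) = (2*d - 7)/(2*d + 12)
(5) = (g^2 + 2*g*w + 7*g + 14*w)/(g^2 + 6*g*w - 2*g - 12*w)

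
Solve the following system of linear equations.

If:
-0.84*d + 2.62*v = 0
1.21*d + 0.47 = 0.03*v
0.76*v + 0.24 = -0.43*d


Then:
No Solution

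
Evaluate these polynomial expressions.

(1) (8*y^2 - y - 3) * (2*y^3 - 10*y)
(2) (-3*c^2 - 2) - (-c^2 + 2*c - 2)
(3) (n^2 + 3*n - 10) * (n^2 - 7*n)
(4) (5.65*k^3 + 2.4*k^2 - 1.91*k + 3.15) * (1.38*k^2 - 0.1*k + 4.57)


(1) = 16*y^5 - 2*y^4 - 86*y^3 + 10*y^2 + 30*y
(2) = -2*c^2 - 2*c
(3) = n^4 - 4*n^3 - 31*n^2 + 70*n
(4) = 7.797*k^5 + 2.747*k^4 + 22.9447*k^3 + 15.506*k^2 - 9.0437*k + 14.3955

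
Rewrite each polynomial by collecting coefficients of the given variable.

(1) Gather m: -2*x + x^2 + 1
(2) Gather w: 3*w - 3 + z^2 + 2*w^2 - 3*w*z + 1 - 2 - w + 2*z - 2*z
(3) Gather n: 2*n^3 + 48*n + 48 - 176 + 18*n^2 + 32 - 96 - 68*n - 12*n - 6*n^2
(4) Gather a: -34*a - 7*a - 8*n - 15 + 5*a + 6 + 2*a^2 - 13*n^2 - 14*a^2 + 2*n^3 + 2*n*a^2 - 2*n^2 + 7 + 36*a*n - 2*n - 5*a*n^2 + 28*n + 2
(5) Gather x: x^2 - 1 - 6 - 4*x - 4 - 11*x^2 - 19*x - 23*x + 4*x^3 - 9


(1) = x^2 - 2*x + 1
(2) = 2*w^2 + w*(2 - 3*z) + z^2 - 4
(3) = 2*n^3 + 12*n^2 - 32*n - 192
(4) = a^2*(2*n - 12) + a*(-5*n^2 + 36*n - 36) + 2*n^3 - 15*n^2 + 18*n
(5) = 4*x^3 - 10*x^2 - 46*x - 20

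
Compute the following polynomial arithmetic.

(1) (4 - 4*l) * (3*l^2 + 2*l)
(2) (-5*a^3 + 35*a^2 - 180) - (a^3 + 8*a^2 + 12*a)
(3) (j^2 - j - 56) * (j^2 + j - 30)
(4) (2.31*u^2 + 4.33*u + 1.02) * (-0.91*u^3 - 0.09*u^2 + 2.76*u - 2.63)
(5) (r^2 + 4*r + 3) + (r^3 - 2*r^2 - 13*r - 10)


(1) = -12*l^3 + 4*l^2 + 8*l
(2) = -6*a^3 + 27*a^2 - 12*a - 180
(3) = j^4 - 87*j^2 - 26*j + 1680
(4) = -2.1021*u^5 - 4.1482*u^4 + 5.0577*u^3 + 5.7837*u^2 - 8.5727*u - 2.6826
(5) = r^3 - r^2 - 9*r - 7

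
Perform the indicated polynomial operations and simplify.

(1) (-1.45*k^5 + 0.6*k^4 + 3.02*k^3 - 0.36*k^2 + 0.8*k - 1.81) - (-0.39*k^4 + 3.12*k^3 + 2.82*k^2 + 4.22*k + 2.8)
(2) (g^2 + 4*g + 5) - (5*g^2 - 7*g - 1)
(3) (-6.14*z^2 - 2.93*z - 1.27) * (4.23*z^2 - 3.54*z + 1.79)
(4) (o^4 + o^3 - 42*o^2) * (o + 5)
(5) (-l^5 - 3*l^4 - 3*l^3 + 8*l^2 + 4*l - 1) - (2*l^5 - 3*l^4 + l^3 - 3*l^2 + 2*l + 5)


(1) = -1.45*k^5 + 0.99*k^4 - 0.1*k^3 - 3.18*k^2 - 3.42*k - 4.61
(2) = -4*g^2 + 11*g + 6
(3) = -25.9722*z^4 + 9.3417*z^3 - 5.9905*z^2 - 0.7489*z - 2.2733
(4) = o^5 + 6*o^4 - 37*o^3 - 210*o^2
(5) = -3*l^5 - 4*l^3 + 11*l^2 + 2*l - 6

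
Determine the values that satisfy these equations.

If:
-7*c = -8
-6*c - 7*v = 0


Then:
c = 8/7
v = -48/49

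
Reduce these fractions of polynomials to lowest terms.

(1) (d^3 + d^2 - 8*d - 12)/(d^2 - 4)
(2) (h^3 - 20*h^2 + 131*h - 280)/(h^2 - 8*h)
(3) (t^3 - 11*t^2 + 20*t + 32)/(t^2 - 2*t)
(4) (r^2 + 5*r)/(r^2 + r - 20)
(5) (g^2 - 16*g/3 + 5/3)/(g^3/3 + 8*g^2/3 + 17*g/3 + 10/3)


(1) = (d^2 - d - 6)/(d - 2)
(2) = (h^2 - 12*h + 35)/h
(3) = (t^3 - 11*t^2 + 20*t + 32)/(t^2 - 2*t)
(4) = r/(r - 4)
(5) = (3*g^2 - 16*g + 5)/(g^3 + 8*g^2 + 17*g + 10)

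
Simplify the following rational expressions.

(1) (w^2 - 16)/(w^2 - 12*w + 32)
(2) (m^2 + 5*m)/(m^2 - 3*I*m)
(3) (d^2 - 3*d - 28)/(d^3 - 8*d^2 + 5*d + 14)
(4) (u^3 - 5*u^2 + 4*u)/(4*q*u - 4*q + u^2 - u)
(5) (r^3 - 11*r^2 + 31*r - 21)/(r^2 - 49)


(1) = (w + 4)/(w - 8)
(2) = (m + 5)/(m - 3*I)
(3) = (d + 4)/(d^2 - d - 2)
(4) = (u^2 - 4*u)/(4*q + u)
(5) = (r^2 - 4*r + 3)/(r + 7)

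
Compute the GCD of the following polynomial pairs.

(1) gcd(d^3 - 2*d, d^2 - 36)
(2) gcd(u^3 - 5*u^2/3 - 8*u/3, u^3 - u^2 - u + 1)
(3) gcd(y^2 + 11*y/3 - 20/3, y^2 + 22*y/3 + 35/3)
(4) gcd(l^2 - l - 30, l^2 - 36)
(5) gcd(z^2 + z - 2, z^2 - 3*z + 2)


(1) = 1
(2) = gcd(u*(u - 8/3)*(u + 1), (u - 1)^2*(u + 1)) = u + 1
(3) = y + 5
(4) = gcd((l - 6)*(l + 5), (l - 6)*(l + 6)) = l - 6
(5) = z - 1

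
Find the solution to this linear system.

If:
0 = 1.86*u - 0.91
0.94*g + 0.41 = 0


Then:
g = -0.44
u = 0.49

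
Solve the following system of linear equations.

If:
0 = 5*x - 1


Then:
x = 1/5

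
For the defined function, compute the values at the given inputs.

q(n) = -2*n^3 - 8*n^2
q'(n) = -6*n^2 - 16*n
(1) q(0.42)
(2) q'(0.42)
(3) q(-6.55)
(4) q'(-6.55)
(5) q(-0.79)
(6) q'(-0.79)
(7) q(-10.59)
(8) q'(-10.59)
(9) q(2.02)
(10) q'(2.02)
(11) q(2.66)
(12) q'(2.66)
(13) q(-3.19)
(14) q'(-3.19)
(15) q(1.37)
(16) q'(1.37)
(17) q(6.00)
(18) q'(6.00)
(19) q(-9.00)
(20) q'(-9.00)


(1) = -1.56
(2) = -7.78
(3) = 218.80
(4) = -152.61
(5) = -4.01
(6) = 8.90
(7) = 1478.11
(8) = -503.45
(9) = -49.13
(10) = -56.80
(11) = -94.25
(12) = -85.01
(13) = -16.49
(14) = -10.02
(15) = -20.16
(16) = -33.18
(17) = -720.00
(18) = -312.00
(19) = 810.00
(20) = -342.00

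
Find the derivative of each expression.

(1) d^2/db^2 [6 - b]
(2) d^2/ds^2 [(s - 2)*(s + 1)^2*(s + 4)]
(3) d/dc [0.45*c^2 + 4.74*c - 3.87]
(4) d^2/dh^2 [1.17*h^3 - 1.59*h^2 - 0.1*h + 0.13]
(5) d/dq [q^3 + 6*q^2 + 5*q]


(1) = 0
(2) = 12*s^2 + 24*s - 6
(3) = 0.9*c + 4.74
(4) = 7.02*h - 3.18
(5) = 3*q^2 + 12*q + 5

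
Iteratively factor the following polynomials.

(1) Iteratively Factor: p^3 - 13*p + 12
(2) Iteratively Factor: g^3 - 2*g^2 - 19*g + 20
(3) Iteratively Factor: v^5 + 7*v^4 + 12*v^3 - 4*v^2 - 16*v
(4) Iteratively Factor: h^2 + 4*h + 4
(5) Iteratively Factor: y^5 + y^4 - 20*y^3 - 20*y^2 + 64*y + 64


(1) = (p + 4)*(p^2 - 4*p + 3) = (p - 3)*(p + 4)*(p - 1)
(2) = (g + 4)*(g^2 - 6*g + 5) = (g - 1)*(g + 4)*(g - 5)
(3) = (v - 1)*(v^4 + 8*v^3 + 20*v^2 + 16*v) = v*(v - 1)*(v^3 + 8*v^2 + 20*v + 16) = v*(v - 1)*(v + 2)*(v^2 + 6*v + 8) = v*(v - 1)*(v + 2)^2*(v + 4)
(4) = (h + 2)*(h + 2)
(5) = (y + 2)*(y^4 - y^3 - 18*y^2 + 16*y + 32) = (y + 1)*(y + 2)*(y^3 - 2*y^2 - 16*y + 32) = (y - 2)*(y + 1)*(y + 2)*(y^2 - 16) = (y - 4)*(y - 2)*(y + 1)*(y + 2)*(y + 4)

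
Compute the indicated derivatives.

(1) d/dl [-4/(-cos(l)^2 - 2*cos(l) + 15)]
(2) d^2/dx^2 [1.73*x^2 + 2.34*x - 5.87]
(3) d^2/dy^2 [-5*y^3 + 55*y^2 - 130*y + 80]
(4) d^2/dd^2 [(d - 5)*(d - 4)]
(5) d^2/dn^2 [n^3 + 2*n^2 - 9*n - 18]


(1) = 8*(cos(l) + 1)*sin(l)/(cos(l)^2 + 2*cos(l) - 15)^2
(2) = 3.46000000000000
(3) = 110 - 30*y
(4) = 2
(5) = 6*n + 4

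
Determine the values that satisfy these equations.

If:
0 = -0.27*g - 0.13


Then:
g = -0.48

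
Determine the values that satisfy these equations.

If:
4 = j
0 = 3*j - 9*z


Then:
j = 4
z = 4/3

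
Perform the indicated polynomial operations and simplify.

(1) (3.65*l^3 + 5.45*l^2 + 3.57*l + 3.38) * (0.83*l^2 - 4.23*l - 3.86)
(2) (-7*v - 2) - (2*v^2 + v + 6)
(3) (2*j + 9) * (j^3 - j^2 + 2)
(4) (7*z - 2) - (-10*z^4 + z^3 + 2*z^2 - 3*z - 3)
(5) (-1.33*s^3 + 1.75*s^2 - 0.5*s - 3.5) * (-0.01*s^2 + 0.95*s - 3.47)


(1) = 3.0295*l^5 - 10.916*l^4 - 34.1794*l^3 - 33.3327*l^2 - 28.0776*l - 13.0468
(2) = -2*v^2 - 8*v - 8
(3) = 2*j^4 + 7*j^3 - 9*j^2 + 4*j + 18
(4) = 10*z^4 - z^3 - 2*z^2 + 10*z + 1
(5) = 0.0133*s^5 - 1.281*s^4 + 6.2826*s^3 - 6.5125*s^2 - 1.59*s + 12.145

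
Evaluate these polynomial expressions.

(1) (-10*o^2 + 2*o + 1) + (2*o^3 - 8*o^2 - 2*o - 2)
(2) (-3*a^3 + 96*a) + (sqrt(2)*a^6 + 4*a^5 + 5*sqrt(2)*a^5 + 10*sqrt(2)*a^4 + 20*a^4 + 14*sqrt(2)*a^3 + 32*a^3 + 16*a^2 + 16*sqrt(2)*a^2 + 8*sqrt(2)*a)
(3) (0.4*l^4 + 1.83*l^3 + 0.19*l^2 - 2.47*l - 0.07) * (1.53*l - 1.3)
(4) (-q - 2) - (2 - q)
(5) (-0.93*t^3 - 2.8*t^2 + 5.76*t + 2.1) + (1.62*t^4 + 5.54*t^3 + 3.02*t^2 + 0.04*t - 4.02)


(1) = 2*o^3 - 18*o^2 - 1
(2) = sqrt(2)*a^6 + 4*a^5 + 5*sqrt(2)*a^5 + 10*sqrt(2)*a^4 + 20*a^4 + 14*sqrt(2)*a^3 + 29*a^3 + 16*a^2 + 16*sqrt(2)*a^2 + 8*sqrt(2)*a + 96*a
(3) = 0.612*l^5 + 2.2799*l^4 - 2.0883*l^3 - 4.0261*l^2 + 3.1039*l + 0.091
(4) = -4
(5) = 1.62*t^4 + 4.61*t^3 + 0.22*t^2 + 5.8*t - 1.92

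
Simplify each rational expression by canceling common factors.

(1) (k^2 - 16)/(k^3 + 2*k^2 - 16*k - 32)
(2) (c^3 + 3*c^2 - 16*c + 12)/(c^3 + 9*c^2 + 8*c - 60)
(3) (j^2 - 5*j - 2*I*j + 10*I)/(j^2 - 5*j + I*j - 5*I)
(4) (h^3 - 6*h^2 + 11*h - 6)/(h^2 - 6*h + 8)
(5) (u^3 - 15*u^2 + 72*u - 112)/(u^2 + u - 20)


(1) = 1/(k + 2)
(2) = (c - 1)/(c + 5)
(3) = (j - 2*I)/(j + I)
(4) = (h^2 - 4*h + 3)/(h - 4)
(5) = (u^2 - 11*u + 28)/(u + 5)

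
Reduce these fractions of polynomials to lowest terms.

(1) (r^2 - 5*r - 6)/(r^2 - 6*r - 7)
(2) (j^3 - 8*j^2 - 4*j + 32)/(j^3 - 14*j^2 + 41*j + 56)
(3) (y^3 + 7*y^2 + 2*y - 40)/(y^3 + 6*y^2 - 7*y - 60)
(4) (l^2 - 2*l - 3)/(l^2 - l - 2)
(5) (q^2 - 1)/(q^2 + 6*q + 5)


(1) = (r - 6)/(r - 7)
(2) = (j^2 - 4)/(j^2 - 6*j - 7)
(3) = (y - 2)/(y - 3)
(4) = (l - 3)/(l - 2)
(5) = (q - 1)/(q + 5)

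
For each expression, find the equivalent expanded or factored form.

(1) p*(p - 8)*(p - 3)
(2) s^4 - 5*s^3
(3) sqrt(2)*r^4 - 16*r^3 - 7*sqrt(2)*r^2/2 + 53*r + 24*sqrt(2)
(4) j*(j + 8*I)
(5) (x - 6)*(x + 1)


(1) = p^3 - 11*p^2 + 24*p
(2) = s^3*(s - 5)
(3) = (r - 8*sqrt(2))*(r - 3*sqrt(2)/2)*(r + sqrt(2))*(sqrt(2)*r + 1)
(4) = j^2 + 8*I*j
(5) = x^2 - 5*x - 6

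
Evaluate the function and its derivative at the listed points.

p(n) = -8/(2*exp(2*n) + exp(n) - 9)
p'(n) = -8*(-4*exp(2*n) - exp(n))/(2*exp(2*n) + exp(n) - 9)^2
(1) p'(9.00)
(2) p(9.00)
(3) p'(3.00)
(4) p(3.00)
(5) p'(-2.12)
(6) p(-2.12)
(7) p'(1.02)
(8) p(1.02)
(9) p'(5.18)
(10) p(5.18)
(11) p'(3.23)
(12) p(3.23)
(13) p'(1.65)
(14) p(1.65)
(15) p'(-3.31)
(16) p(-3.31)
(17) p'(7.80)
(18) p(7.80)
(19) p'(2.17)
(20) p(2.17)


(1) = 0.00
(2) = -0.00
(3) = 0.02
(4) = -0.01
(5) = 0.02
(6) = 0.90
(7) = 3.20
(8) = -0.87
(9) = 0.00
(10) = -0.00
(11) = 0.01
(12) = -0.01
(13) = 0.36
(14) = -0.16
(15) = 0.00
(16) = 0.89
(17) = 0.00
(18) = -0.00
(19) = 0.11
(20) = -0.05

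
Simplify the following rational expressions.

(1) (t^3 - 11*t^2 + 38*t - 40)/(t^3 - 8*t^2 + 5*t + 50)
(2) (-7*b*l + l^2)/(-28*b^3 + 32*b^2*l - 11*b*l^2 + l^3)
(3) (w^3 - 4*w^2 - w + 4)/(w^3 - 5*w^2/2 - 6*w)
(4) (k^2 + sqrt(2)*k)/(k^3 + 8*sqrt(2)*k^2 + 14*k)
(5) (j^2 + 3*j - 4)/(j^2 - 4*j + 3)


(1) = (t^2 - 6*t + 8)/(t^2 - 3*t - 10)
(2) = l/(4*b^2 - 4*b*l + l^2)
(3) = (2*w^2 - 2)/(2*w^2 + 3*w)
(4) = 1/(k + 7*sqrt(2))
(5) = (j + 4)/(j - 3)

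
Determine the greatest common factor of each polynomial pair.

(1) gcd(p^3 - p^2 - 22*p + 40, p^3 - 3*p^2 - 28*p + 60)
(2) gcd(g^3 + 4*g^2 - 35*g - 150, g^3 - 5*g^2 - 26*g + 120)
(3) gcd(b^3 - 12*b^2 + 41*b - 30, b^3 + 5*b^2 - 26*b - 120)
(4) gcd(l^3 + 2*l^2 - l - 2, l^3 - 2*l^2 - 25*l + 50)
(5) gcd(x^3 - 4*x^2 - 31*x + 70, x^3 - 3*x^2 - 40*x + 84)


(1) = gcd((p - 4)*(p - 2)*(p + 5), (p - 6)*(p - 2)*(p + 5)) = p^2 + 3*p - 10
(2) = gcd((g - 6)*(g + 5)^2, (g - 6)*(g - 4)*(g + 5)) = g^2 - g - 30
(3) = b - 5
(4) = 1
(5) = x^2 - 9*x + 14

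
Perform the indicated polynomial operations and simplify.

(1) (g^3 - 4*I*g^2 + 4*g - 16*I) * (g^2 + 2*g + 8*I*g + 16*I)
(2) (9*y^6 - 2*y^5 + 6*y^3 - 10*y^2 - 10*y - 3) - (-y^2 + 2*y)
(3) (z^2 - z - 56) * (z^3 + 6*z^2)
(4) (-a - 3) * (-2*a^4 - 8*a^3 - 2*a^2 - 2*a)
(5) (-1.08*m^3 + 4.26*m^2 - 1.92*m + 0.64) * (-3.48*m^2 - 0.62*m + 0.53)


(1) = g^5 + 2*g^4 + 4*I*g^4 + 36*g^3 + 8*I*g^3 + 72*g^2 + 16*I*g^2 + 128*g + 32*I*g + 256
(2) = 9*y^6 - 2*y^5 + 6*y^3 - 9*y^2 - 12*y - 3
(3) = z^5 + 5*z^4 - 62*z^3 - 336*z^2
(4) = 2*a^5 + 14*a^4 + 26*a^3 + 8*a^2 + 6*a
(5) = 3.7584*m^5 - 14.1552*m^4 + 3.468*m^3 + 1.221*m^2 - 1.4144*m + 0.3392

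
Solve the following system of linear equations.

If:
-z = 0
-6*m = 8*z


Then:
m = 0
z = 0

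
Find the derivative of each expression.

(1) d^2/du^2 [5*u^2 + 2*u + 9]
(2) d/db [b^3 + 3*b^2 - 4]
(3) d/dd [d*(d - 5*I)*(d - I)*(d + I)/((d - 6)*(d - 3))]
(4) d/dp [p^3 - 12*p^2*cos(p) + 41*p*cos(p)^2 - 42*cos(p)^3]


(1) = 10
(2) = 3*b*(b + 2)
(3) = (2*d^5 - d^4*(27 + 5*I) + 18*d^3*(4 + 5*I) - d^2*(9 + 265*I) + 36*d - 90*I)/(d^4 - 18*d^3 + 117*d^2 - 324*d + 324)
(4) = 12*p^2*sin(p) + 3*p^2 - 41*p*sin(2*p) - 24*p*cos(p) + 126*sin(p)*cos(p)^2 + 41*cos(p)^2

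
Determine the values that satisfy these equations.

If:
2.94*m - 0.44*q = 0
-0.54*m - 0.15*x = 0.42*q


Then:
m = -0.0448247758761206*x
q = -0.299511002444988*x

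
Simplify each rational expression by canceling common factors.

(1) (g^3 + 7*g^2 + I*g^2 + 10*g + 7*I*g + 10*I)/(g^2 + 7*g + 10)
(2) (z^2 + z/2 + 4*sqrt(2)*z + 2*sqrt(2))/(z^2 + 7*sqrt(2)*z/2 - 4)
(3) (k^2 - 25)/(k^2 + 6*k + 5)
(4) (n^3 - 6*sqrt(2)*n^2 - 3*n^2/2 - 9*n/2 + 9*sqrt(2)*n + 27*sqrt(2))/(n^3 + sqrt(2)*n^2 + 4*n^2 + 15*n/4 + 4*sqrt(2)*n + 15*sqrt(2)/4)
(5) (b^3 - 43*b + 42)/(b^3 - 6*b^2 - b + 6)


(1) = g + I
(2) = (4*z + 2)/(4*z - 2*sqrt(2))
(3) = (k - 5)/(k + 1)
(4) = (8*n^2 + n*(-48*sqrt(2) - 24) + 144*sqrt(2))/(8*n^2 + n*(8*sqrt(2) + 20) + 20*sqrt(2))
(5) = (b + 7)/(b + 1)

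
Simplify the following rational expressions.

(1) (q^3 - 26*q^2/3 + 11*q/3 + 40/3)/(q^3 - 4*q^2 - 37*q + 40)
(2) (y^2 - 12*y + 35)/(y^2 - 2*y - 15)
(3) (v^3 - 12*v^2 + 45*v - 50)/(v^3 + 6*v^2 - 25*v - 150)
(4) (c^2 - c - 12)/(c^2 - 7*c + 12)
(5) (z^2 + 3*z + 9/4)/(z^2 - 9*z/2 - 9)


(1) = (3*q^2 - 2*q - 5)/(3*q^2 + 12*q - 15)
(2) = (y - 7)/(y + 3)
(3) = (v^2 - 7*v + 10)/(v^2 + 11*v + 30)
(4) = (c + 3)/(c - 3)
(5) = (2*z + 3)/(2*z - 12)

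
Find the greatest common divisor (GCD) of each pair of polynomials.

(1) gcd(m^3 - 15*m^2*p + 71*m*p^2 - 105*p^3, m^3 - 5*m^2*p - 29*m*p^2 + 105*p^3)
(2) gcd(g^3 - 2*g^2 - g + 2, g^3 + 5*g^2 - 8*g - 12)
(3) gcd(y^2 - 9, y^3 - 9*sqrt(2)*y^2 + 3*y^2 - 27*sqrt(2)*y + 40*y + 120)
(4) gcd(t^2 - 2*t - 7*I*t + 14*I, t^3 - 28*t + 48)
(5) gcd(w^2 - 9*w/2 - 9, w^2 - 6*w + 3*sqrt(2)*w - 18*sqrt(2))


(1) = gcd((m - 7*p)*(m - 5*p)*(m - 3*p), (m - 7*p)*(m - 3*p)*(m + 5*p)) = m^2 - 10*m*p + 21*p^2
(2) = gcd((g - 2)*(g - 1)*(g + 1), (g - 2)*(g + 1)*(g + 6)) = g^2 - g - 2
(3) = gcd((y - 3)*(y + 3), (y + 3)*(y - 5*sqrt(2))*(y - 4*sqrt(2))) = y + 3
(4) = gcd((t - 2)*(t - 7*I), (t - 4)*(t - 2)*(t + 6)) = t - 2
(5) = w - 6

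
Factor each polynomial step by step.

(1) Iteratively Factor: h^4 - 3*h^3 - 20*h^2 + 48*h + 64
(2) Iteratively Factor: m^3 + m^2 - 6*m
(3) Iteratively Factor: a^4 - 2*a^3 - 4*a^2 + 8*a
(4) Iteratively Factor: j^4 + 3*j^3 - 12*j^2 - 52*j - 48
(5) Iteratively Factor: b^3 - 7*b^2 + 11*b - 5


(1) = (h - 4)*(h^3 + h^2 - 16*h - 16) = (h - 4)*(h + 1)*(h^2 - 16) = (h - 4)^2*(h + 1)*(h + 4)
(2) = (m - 2)*(m^2 + 3*m) = m*(m - 2)*(m + 3)
(3) = (a - 2)*(a^3 - 4*a) = (a - 2)*(a + 2)*(a^2 - 2*a) = a*(a - 2)*(a + 2)*(a - 2)
(4) = (j + 2)*(j^3 + j^2 - 14*j - 24) = (j - 4)*(j + 2)*(j^2 + 5*j + 6) = (j - 4)*(j + 2)*(j + 3)*(j + 2)
(5) = (b - 1)*(b^2 - 6*b + 5) = (b - 5)*(b - 1)*(b - 1)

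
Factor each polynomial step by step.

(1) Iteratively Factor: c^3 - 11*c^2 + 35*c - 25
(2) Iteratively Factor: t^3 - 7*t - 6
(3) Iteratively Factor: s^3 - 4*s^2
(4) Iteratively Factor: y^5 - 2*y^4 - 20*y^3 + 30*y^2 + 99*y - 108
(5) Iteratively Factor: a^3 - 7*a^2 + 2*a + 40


(1) = (c - 5)*(c^2 - 6*c + 5) = (c - 5)^2*(c - 1)
(2) = (t - 3)*(t^2 + 3*t + 2) = (t - 3)*(t + 1)*(t + 2)
(3) = (s)*(s^2 - 4*s) = s^2*(s - 4)
(4) = (y - 4)*(y^4 + 2*y^3 - 12*y^2 - 18*y + 27) = (y - 4)*(y - 1)*(y^3 + 3*y^2 - 9*y - 27) = (y - 4)*(y - 1)*(y + 3)*(y^2 - 9) = (y - 4)*(y - 1)*(y + 3)^2*(y - 3)
(5) = (a + 2)*(a^2 - 9*a + 20) = (a - 5)*(a + 2)*(a - 4)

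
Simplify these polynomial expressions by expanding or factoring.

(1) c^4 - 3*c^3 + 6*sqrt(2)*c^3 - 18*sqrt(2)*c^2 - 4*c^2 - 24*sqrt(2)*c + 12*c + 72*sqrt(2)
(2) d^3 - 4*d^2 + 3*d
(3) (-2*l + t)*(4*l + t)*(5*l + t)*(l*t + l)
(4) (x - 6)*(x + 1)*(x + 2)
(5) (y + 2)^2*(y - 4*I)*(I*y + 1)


(1) = (c - 3)*(c - 2)*(c + 2)*(c + 6*sqrt(2))
(2) = d*(d - 3)*(d - 1)
(3) = -40*l^4*t - 40*l^4 + 2*l^3*t^2 + 2*l^3*t + 7*l^2*t^3 + 7*l^2*t^2 + l*t^4 + l*t^3
(4) = x^3 - 3*x^2 - 16*x - 12
(5) = I*y^4 + 5*y^3 + 4*I*y^3 + 20*y^2 + 20*y - 16*I*y - 16*I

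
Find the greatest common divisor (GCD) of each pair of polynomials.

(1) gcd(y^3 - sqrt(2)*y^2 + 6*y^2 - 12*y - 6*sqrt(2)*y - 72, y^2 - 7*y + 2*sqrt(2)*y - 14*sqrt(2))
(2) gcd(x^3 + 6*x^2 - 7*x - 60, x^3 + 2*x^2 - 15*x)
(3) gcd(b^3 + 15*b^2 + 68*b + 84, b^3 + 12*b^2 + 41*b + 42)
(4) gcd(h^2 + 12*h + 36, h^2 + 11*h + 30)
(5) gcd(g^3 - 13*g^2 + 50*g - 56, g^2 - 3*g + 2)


(1) = gcd((y + 6)*(y - 3*sqrt(2))*(y + 2*sqrt(2)), (y - 7)*(y + 2*sqrt(2))) = y + 2*sqrt(2)
(2) = x^2 + 2*x - 15
(3) = gcd((b + 2)*(b + 6)*(b + 7), (b + 2)*(b + 3)*(b + 7)) = b^2 + 9*b + 14
(4) = h + 6
(5) = g - 2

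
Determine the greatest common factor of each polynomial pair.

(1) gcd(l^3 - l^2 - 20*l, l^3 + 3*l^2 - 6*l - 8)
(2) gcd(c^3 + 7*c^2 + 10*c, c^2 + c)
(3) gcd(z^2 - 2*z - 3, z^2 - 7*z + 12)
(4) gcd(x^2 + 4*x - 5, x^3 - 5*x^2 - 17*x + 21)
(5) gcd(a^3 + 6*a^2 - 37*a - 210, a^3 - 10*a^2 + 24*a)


(1) = l + 4
(2) = gcd(c*(c + 2)*(c + 5), c*(c + 1)) = c
(3) = z - 3
(4) = x - 1
(5) = a - 6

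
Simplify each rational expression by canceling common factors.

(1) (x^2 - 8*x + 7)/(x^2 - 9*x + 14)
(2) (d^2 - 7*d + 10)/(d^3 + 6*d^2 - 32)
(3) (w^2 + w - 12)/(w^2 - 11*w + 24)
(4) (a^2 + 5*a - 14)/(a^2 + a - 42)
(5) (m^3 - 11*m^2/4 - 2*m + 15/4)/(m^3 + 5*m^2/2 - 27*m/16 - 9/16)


(1) = (x - 1)/(x - 2)
(2) = (d - 5)/(d^2 + 8*d + 16)
(3) = (w + 4)/(w - 8)
(4) = (a - 2)/(a - 6)
(5) = (16*m^3 - 44*m^2 - 32*m + 60)/(16*m^3 + 40*m^2 - 27*m - 9)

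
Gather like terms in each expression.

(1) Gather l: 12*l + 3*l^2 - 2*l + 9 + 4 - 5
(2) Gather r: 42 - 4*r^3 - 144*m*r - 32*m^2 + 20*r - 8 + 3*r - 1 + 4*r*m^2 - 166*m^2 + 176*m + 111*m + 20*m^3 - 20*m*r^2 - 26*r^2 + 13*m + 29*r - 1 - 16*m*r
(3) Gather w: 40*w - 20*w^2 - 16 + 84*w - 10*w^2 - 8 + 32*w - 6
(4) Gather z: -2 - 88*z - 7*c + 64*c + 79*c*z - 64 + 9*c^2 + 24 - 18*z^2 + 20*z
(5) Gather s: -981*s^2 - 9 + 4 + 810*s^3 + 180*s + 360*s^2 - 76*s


(1) = 3*l^2 + 10*l + 8
(2) = 20*m^3 - 198*m^2 + 300*m - 4*r^3 + r^2*(-20*m - 26) + r*(4*m^2 - 160*m + 52) + 32
(3) = -30*w^2 + 156*w - 30
(4) = 9*c^2 + 57*c - 18*z^2 + z*(79*c - 68) - 42
(5) = 810*s^3 - 621*s^2 + 104*s - 5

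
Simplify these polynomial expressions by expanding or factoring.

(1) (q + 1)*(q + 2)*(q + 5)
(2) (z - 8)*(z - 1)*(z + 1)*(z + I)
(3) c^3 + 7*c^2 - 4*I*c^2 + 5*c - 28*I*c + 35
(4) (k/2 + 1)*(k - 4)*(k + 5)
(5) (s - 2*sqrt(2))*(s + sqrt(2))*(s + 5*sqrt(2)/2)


(1) = q^3 + 8*q^2 + 17*q + 10
(2) = z^4 - 8*z^3 + I*z^3 - z^2 - 8*I*z^2 + 8*z - I*z + 8*I
(3) = (c + 7)*(c - 5*I)*(c + I)
(4) = k^3/2 + 3*k^2/2 - 9*k - 20
(5) = s^3 + 3*sqrt(2)*s^2/2 - 9*s - 10*sqrt(2)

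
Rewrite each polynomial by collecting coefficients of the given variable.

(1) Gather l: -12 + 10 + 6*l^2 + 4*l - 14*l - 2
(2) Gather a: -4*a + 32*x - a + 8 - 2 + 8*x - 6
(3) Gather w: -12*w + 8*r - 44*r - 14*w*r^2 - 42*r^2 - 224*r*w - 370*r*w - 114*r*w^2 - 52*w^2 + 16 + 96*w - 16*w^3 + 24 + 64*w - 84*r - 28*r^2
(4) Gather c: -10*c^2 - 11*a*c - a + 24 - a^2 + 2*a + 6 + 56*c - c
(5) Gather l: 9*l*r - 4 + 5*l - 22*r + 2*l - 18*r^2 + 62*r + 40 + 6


(1) = 6*l^2 - 10*l - 4
(2) = -5*a + 40*x
(3) = -70*r^2 - 120*r - 16*w^3 + w^2*(-114*r - 52) + w*(-14*r^2 - 594*r + 148) + 40
(4) = -a^2 + a - 10*c^2 + c*(55 - 11*a) + 30
(5) = l*(9*r + 7) - 18*r^2 + 40*r + 42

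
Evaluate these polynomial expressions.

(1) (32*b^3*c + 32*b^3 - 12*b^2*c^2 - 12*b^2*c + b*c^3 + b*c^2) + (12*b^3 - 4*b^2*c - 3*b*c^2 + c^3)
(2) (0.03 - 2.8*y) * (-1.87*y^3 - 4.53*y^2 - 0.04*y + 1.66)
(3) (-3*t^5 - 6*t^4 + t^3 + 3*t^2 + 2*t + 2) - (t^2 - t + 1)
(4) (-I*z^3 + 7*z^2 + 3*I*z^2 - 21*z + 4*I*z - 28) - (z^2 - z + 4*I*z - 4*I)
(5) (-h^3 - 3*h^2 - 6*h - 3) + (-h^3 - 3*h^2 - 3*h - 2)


(1) = 32*b^3*c + 44*b^3 - 12*b^2*c^2 - 16*b^2*c + b*c^3 - 2*b*c^2 + c^3
(2) = 5.236*y^4 + 12.6279*y^3 - 0.0239*y^2 - 4.6492*y + 0.0498
(3) = -3*t^5 - 6*t^4 + t^3 + 2*t^2 + 3*t + 1
(4) = -I*z^3 + 6*z^2 + 3*I*z^2 - 20*z - 28 + 4*I
(5) = -2*h^3 - 6*h^2 - 9*h - 5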